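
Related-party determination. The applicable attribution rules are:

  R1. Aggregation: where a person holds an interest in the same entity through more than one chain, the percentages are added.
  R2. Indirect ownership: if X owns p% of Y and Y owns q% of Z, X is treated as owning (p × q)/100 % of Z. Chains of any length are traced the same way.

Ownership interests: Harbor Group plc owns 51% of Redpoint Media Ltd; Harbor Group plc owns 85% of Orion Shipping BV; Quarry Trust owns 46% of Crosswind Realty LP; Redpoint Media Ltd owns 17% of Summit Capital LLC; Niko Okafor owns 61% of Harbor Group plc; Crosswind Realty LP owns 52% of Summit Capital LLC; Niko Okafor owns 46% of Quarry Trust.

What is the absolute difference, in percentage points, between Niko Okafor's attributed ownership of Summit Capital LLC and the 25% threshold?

Chain via Quarry Trust → Crosswind Realty LP (R2): 46% × 46% × 52% = 11.0032% of Summit Capital LLC.
Chain via Harbor Group plc → Redpoint Media Ltd (R2): 61% × 51% × 17% = 5.2887% of Summit Capital LLC.
Aggregating (R1): 11.0032% + 5.2887% = 16.2919%.
16.2919% falls short of the 25% threshold by 8.7081 percentage points.

8.7081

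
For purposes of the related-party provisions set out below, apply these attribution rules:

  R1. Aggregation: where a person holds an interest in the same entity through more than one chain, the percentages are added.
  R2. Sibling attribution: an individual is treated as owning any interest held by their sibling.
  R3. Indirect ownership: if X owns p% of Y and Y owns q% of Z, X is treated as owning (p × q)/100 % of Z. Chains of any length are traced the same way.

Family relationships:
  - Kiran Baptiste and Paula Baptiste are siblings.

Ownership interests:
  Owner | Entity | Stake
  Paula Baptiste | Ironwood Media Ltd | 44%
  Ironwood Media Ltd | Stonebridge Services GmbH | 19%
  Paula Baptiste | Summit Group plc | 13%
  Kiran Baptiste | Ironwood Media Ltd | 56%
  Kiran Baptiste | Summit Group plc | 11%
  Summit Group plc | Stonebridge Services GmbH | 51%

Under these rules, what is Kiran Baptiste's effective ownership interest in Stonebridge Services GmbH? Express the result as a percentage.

By sibling attribution (R2), Kiran Baptiste is treated as also owning Paula Baptiste's interest in Summit Group plc, giving 11% + 13% = 24%.
By sibling attribution (R2), Kiran Baptiste is treated as also owning Paula Baptiste's interest in Ironwood Media Ltd, giving 56% + 44% = 100%.
Chain via Summit Group plc (R3): 24% × 51% = 12.24% of Stonebridge Services GmbH.
Chain via Ironwood Media Ltd (R3): 100% × 19% = 19% of Stonebridge Services GmbH.
Aggregating (R1): 12.24% + 19% = 31.24%.

31.24%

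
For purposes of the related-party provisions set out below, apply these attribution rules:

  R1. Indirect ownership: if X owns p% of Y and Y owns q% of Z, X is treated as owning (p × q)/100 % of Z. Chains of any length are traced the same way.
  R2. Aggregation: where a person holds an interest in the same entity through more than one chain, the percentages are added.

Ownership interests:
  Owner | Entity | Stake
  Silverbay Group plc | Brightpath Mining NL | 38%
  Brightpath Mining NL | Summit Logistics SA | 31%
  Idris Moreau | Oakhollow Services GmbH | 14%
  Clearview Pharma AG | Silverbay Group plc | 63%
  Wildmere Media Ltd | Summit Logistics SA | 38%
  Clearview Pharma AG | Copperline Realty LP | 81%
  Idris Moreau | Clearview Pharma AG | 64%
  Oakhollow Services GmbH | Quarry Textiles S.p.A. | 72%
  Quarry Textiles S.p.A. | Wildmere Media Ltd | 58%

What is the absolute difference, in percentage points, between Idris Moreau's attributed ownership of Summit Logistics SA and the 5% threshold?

Chain via Clearview Pharma AG → Silverbay Group plc → Brightpath Mining NL (R1): 64% × 63% × 38% × 31% = 4.749696% of Summit Logistics SA.
Chain via Oakhollow Services GmbH → Quarry Textiles S.p.A. → Wildmere Media Ltd (R1): 14% × 72% × 58% × 38% = 2.221632% of Summit Logistics SA.
Aggregating (R2): 4.749696% + 2.221632% = 6.971328%.
6.971328% exceeds the 5% threshold by 1.971328 percentage points.

1.971328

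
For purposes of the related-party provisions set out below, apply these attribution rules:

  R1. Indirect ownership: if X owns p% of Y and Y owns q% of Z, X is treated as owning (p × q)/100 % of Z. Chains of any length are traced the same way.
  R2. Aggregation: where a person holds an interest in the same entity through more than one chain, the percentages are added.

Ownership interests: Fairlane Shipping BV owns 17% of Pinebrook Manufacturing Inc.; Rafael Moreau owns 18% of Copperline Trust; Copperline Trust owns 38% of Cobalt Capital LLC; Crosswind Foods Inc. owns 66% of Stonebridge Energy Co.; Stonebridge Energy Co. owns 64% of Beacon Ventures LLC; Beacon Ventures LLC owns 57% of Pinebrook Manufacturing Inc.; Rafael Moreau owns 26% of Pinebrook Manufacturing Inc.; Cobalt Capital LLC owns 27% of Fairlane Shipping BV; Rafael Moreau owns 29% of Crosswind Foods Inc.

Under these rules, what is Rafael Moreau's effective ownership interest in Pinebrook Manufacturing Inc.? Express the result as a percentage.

Chain via Copperline Trust → Cobalt Capital LLC → Fairlane Shipping BV (R1): 18% × 38% × 27% × 17% = 0.313956% of Pinebrook Manufacturing Inc.
Chain via Crosswind Foods Inc. → Stonebridge Energy Co. → Beacon Ventures LLC (R1): 29% × 66% × 64% × 57% = 6.982272% of Pinebrook Manufacturing Inc.
Direct interest in Pinebrook Manufacturing Inc: 26%.
Aggregating (R2): 0.313956% + 6.982272% + 26% = 33.296228%.

33.296228%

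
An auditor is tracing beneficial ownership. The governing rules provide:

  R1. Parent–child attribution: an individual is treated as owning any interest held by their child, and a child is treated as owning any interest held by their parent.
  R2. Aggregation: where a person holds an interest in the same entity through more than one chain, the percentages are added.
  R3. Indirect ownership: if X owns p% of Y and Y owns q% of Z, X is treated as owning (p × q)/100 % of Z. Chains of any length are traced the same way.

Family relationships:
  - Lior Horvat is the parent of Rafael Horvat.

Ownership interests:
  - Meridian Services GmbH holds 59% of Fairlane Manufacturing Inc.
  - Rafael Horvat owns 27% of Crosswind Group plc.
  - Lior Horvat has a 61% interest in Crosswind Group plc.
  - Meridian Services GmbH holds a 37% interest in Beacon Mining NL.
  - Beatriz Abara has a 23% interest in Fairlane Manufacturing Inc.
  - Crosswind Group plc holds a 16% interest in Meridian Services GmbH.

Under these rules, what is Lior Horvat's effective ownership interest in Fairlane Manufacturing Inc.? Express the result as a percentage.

By parent–child attribution (R1), Lior Horvat is treated as also owning Rafael Horvat's interest in Crosswind Group plc, giving 61% + 27% = 88%.
Chain via Crosswind Group plc → Meridian Services GmbH (R3): 88% × 16% × 59% = 8.3072% of Fairlane Manufacturing Inc.

8.3072%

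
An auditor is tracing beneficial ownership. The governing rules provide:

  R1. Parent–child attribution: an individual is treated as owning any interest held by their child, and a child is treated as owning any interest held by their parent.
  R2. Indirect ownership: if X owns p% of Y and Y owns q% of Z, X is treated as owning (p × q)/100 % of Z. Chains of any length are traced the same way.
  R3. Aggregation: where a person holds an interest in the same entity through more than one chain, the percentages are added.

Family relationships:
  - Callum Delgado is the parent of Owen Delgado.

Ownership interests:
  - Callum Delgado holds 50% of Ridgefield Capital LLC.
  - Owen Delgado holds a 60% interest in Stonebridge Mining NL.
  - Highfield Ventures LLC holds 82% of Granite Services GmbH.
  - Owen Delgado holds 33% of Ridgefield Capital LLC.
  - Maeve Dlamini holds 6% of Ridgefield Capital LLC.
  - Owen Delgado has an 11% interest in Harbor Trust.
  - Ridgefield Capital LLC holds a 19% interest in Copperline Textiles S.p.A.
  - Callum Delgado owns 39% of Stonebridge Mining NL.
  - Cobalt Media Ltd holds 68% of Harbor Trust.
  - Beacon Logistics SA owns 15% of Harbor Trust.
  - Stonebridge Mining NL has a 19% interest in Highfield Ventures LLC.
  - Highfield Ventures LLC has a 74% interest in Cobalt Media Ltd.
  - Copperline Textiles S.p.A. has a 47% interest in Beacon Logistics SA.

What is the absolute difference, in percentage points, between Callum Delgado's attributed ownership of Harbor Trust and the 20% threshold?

1.576977

By parent–child attribution (R1), Callum Delgado is treated as also owning Owen Delgado's interest in Ridgefield Capital LLC, giving 50% + 33% = 83%.
By parent–child attribution (R1), Callum Delgado is treated as also owning Owen Delgado's interest in Stonebridge Mining NL, giving 39% + 60% = 99%.
By parent–child attribution (R1), Callum Delgado is treated as owning Owen Delgado's 11% interest in Harbor Trust.
Chain via Ridgefield Capital LLC → Copperline Textiles S.p.A. → Beacon Logistics SA (R2): 83% × 19% × 47% × 15% = 1.111785% of Harbor Trust.
Chain via Stonebridge Mining NL → Highfield Ventures LLC → Cobalt Media Ltd (R2): 99% × 19% × 74% × 68% = 9.465192% of Harbor Trust.
Direct interest in Harbor Trust: 11%.
Aggregating (R3): 1.111785% + 9.465192% + 11% = 21.576977%.
21.576977% exceeds the 20% threshold by 1.576977 percentage points.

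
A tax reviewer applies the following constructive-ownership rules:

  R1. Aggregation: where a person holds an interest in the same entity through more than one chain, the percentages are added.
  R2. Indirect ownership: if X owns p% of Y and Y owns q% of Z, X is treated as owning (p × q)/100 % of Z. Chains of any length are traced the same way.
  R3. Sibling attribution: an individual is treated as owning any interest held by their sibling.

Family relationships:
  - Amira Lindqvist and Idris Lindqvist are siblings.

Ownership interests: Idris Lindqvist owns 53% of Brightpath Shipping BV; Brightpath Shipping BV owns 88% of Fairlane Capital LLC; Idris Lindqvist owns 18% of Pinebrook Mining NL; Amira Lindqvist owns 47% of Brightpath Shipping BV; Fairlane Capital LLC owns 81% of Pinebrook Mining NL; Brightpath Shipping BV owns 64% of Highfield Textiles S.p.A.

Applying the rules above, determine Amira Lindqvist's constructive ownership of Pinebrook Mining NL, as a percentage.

By sibling attribution (R3), Amira Lindqvist is treated as also owning Idris Lindqvist's interest in Brightpath Shipping BV, giving 47% + 53% = 100%.
By sibling attribution (R3), Amira Lindqvist is treated as owning Idris Lindqvist's 18% interest in Pinebrook Mining NL.
Chain via Brightpath Shipping BV → Fairlane Capital LLC (R2): 100% × 88% × 81% = 71.28% of Pinebrook Mining NL.
Direct interest in Pinebrook Mining NL: 18%.
Aggregating (R1): 71.28% + 18% = 89.28%.

89.28%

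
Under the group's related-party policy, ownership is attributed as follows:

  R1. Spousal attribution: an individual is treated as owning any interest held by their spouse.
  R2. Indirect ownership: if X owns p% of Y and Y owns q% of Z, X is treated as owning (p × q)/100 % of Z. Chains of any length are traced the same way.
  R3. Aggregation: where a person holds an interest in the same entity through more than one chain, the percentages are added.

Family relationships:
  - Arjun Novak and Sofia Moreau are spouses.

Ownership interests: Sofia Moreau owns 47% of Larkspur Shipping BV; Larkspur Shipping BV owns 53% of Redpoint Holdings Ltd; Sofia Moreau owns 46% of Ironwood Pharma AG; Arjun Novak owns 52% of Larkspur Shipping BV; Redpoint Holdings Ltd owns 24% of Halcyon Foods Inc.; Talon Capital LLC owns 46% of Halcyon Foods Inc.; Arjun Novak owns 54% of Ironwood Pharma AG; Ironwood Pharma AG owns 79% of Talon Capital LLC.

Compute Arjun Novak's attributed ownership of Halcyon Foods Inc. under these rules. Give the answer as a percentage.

48.9328%

By spousal attribution (R1), Arjun Novak is treated as also owning Sofia Moreau's interest in Ironwood Pharma AG, giving 54% + 46% = 100%.
By spousal attribution (R1), Arjun Novak is treated as also owning Sofia Moreau's interest in Larkspur Shipping BV, giving 52% + 47% = 99%.
Chain via Ironwood Pharma AG → Talon Capital LLC (R2): 100% × 79% × 46% = 36.34% of Halcyon Foods Inc.
Chain via Larkspur Shipping BV → Redpoint Holdings Ltd (R2): 99% × 53% × 24% = 12.5928% of Halcyon Foods Inc.
Aggregating (R3): 36.34% + 12.5928% = 48.9328%.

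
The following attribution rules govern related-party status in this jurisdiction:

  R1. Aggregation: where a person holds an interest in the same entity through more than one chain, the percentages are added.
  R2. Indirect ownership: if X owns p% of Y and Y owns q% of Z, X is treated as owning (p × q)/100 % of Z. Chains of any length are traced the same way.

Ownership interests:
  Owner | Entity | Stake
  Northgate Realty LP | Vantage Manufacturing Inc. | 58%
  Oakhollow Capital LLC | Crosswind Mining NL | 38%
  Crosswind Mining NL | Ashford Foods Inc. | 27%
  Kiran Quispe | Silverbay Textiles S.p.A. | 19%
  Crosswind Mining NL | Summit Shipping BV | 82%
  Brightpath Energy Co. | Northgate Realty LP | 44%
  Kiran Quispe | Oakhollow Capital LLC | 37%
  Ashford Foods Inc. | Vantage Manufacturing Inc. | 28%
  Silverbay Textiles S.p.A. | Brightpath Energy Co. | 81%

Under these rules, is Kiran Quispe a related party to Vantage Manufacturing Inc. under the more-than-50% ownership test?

Chain via Silverbay Textiles S.p.A. → Brightpath Energy Co. → Northgate Realty LP (R2): 19% × 81% × 44% × 58% = 3.927528% of Vantage Manufacturing Inc.
Chain via Oakhollow Capital LLC → Crosswind Mining NL → Ashford Foods Inc. (R2): 37% × 38% × 27% × 28% = 1.062936% of Vantage Manufacturing Inc.
Aggregating (R1): 3.927528% + 1.062936% = 4.990464%.
4.990464% does not exceed the 50% threshold, so Kiran is not a related party to Vantage Manufacturing Inc.

No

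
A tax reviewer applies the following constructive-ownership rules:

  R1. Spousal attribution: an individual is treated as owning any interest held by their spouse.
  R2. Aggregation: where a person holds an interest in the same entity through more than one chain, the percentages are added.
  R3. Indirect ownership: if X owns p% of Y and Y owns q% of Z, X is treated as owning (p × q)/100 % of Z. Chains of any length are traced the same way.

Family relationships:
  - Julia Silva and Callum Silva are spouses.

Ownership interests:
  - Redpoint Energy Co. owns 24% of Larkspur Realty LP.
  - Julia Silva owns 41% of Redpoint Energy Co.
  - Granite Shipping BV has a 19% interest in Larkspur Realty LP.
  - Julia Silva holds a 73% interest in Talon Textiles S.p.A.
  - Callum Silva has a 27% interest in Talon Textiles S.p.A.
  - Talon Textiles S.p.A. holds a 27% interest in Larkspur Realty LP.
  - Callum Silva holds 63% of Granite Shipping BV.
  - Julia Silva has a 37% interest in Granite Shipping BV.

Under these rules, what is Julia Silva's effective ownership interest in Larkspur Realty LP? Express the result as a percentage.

55.84%

By spousal attribution (R1), Julia Silva is treated as also owning Callum Silva's interest in Granite Shipping BV, giving 37% + 63% = 100%.
By spousal attribution (R1), Julia Silva is treated as also owning Callum Silva's interest in Talon Textiles S.p.A, giving 73% + 27% = 100%.
Chain via Redpoint Energy Co. (R3): 41% × 24% = 9.84% of Larkspur Realty LP.
Chain via Granite Shipping BV (R3): 100% × 19% = 19% of Larkspur Realty LP.
Chain via Talon Textiles S.p.A. (R3): 100% × 27% = 27% of Larkspur Realty LP.
Aggregating (R2): 9.84% + 19% + 27% = 55.84%.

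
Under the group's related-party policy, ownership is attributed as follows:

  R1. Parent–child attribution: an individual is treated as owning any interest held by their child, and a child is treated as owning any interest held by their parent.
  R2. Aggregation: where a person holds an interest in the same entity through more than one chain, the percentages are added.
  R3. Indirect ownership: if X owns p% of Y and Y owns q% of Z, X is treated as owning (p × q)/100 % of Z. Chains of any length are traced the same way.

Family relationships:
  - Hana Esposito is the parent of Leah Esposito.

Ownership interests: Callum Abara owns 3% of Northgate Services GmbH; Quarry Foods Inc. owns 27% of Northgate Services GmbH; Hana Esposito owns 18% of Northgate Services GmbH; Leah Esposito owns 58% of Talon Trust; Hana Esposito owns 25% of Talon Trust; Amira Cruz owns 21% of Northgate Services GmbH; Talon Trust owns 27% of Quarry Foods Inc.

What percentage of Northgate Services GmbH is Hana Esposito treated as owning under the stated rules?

By parent–child attribution (R1), Hana Esposito is treated as also owning Leah Esposito's interest in Talon Trust, giving 25% + 58% = 83%.
Chain via Talon Trust → Quarry Foods Inc. (R3): 83% × 27% × 27% = 6.0507% of Northgate Services GmbH.
Direct interest in Northgate Services GmbH: 18%.
Aggregating (R2): 6.0507% + 18% = 24.0507%.

24.0507%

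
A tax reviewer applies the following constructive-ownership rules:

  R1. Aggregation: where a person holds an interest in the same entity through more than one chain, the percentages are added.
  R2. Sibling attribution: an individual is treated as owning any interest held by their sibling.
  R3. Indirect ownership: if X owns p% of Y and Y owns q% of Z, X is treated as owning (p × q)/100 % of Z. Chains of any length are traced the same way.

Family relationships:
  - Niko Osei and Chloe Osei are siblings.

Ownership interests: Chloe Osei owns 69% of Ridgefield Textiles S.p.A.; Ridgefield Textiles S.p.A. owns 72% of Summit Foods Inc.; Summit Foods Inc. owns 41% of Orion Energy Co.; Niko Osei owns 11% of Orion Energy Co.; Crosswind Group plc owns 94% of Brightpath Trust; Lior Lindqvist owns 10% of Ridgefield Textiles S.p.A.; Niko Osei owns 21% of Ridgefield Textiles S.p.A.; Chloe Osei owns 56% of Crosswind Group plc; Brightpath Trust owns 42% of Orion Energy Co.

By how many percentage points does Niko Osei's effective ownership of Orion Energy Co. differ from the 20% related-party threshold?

By sibling attribution (R2), Niko Osei is treated as also owning Chloe Osei's interest in Ridgefield Textiles S.p.A, giving 21% + 69% = 90%.
By sibling attribution (R2), Niko Osei is treated as owning Chloe Osei's 56% interest in Crosswind Group plc.
Chain via Ridgefield Textiles S.p.A. → Summit Foods Inc. (R3): 90% × 72% × 41% = 26.568% of Orion Energy Co.
Direct interest in Orion Energy Co: 11%.
Chain via Crosswind Group plc → Brightpath Trust (R3): 56% × 94% × 42% = 22.1088% of Orion Energy Co.
Aggregating (R1): 26.568% + 11% + 22.1088% = 59.6768%.
59.6768% exceeds the 20% threshold by 39.6768 percentage points.

39.6768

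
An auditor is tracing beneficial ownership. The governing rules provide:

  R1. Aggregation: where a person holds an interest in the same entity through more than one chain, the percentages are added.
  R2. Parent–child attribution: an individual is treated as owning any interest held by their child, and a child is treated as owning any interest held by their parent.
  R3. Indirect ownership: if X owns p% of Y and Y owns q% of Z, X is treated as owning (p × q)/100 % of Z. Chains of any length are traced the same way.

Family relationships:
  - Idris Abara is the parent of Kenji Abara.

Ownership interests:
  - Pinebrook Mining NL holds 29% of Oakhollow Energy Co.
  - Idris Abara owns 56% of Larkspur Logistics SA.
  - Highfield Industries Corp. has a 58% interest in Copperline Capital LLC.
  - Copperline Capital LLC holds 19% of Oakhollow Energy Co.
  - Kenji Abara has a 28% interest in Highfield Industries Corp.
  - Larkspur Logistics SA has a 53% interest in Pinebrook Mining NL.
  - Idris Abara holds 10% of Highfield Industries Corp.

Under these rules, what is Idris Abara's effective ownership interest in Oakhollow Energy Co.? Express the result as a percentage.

12.7948%

By parent–child attribution (R2), Idris Abara is treated as also owning Kenji Abara's interest in Highfield Industries Corp, giving 10% + 28% = 38%.
Chain via Larkspur Logistics SA → Pinebrook Mining NL (R3): 56% × 53% × 29% = 8.6072% of Oakhollow Energy Co.
Chain via Highfield Industries Corp. → Copperline Capital LLC (R3): 38% × 58% × 19% = 4.1876% of Oakhollow Energy Co.
Aggregating (R1): 8.6072% + 4.1876% = 12.7948%.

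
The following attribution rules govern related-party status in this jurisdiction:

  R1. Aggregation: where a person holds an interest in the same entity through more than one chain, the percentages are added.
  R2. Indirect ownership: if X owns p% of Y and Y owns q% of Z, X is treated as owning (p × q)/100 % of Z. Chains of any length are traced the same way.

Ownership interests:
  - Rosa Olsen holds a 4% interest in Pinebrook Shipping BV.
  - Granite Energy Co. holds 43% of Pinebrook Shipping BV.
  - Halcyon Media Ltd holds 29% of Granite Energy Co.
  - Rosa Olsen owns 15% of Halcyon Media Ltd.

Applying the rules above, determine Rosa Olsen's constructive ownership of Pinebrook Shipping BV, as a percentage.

5.8705%

Chain via Halcyon Media Ltd → Granite Energy Co. (R2): 15% × 29% × 43% = 1.8705% of Pinebrook Shipping BV.
Direct interest in Pinebrook Shipping BV: 4%.
Aggregating (R1): 1.8705% + 4% = 5.8705%.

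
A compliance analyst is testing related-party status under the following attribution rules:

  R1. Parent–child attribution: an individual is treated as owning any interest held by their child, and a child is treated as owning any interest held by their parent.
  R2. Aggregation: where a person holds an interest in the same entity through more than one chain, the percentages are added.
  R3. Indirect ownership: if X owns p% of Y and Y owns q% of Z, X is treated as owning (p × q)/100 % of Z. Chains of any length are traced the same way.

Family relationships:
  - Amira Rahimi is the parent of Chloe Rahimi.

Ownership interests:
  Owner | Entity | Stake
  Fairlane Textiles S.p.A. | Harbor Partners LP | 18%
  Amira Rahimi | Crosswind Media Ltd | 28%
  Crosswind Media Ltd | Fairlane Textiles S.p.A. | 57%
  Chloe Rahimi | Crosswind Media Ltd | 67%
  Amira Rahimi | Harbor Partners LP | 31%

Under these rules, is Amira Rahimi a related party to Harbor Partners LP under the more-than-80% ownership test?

By parent–child attribution (R1), Amira Rahimi is treated as also owning Chloe Rahimi's interest in Crosswind Media Ltd, giving 28% + 67% = 95%.
Chain via Crosswind Media Ltd → Fairlane Textiles S.p.A. (R3): 95% × 57% × 18% = 9.747% of Harbor Partners LP.
Direct interest in Harbor Partners LP: 31%.
Aggregating (R2): 9.747% + 31% = 40.747%.
40.747% does not exceed the 80% threshold, so Amira is not a related party to Harbor Partners LP.

No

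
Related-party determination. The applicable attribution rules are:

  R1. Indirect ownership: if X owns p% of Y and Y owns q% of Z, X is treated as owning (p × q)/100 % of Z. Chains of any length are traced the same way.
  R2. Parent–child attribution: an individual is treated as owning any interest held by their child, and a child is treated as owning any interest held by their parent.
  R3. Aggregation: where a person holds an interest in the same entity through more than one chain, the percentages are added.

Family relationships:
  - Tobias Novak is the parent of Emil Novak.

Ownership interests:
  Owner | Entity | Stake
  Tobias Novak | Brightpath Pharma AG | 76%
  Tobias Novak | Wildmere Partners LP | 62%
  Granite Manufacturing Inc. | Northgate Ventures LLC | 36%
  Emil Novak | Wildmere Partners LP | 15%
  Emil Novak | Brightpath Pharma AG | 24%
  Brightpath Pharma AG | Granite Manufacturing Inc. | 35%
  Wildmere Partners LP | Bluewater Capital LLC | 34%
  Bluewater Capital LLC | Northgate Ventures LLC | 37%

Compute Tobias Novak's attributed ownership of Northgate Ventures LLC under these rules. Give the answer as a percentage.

By parent–child attribution (R2), Tobias Novak is treated as also owning Emil Novak's interest in Wildmere Partners LP, giving 62% + 15% = 77%.
By parent–child attribution (R2), Tobias Novak is treated as also owning Emil Novak's interest in Brightpath Pharma AG, giving 76% + 24% = 100%.
Chain via Wildmere Partners LP → Bluewater Capital LLC (R1): 77% × 34% × 37% = 9.6866% of Northgate Ventures LLC.
Chain via Brightpath Pharma AG → Granite Manufacturing Inc. (R1): 100% × 35% × 36% = 12.6% of Northgate Ventures LLC.
Aggregating (R3): 9.6866% + 12.6% = 22.2866%.

22.2866%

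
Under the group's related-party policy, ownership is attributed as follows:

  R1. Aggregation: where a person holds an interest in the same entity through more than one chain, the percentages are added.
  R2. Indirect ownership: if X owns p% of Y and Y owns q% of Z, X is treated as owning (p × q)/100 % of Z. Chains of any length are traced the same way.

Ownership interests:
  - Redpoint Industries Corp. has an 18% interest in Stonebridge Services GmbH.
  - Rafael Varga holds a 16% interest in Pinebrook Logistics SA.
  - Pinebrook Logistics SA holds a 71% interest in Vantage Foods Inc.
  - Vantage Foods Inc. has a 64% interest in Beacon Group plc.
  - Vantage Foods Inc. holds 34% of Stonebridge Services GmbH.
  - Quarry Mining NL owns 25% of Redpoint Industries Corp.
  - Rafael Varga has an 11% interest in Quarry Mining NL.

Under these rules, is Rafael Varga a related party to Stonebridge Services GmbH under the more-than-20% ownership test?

Chain via Pinebrook Logistics SA → Vantage Foods Inc. (R2): 16% × 71% × 34% = 3.8624% of Stonebridge Services GmbH.
Chain via Quarry Mining NL → Redpoint Industries Corp. (R2): 11% × 25% × 18% = 0.495% of Stonebridge Services GmbH.
Aggregating (R1): 3.8624% + 0.495% = 4.3574%.
4.3574% does not exceed the 20% threshold, so Rafael is not a related party to Stonebridge Services GmbH.

No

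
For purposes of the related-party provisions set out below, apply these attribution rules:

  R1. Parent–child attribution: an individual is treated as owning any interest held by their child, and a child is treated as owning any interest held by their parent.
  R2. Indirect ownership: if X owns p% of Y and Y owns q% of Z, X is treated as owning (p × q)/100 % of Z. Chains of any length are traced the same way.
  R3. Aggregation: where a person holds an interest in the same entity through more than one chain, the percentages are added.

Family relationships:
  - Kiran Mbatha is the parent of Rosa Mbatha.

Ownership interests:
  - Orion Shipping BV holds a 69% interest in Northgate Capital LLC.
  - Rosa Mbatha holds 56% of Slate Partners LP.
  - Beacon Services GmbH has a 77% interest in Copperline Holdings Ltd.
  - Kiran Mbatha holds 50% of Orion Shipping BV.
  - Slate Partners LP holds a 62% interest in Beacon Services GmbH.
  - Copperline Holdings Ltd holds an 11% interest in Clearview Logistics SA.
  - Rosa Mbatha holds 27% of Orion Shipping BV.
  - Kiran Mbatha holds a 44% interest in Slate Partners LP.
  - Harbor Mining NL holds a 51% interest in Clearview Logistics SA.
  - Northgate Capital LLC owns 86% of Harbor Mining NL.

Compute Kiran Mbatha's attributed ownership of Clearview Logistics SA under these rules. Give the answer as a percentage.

By parent–child attribution (R1), Kiran Mbatha is treated as also owning Rosa Mbatha's interest in Orion Shipping BV, giving 50% + 27% = 77%.
By parent–child attribution (R1), Kiran Mbatha is treated as also owning Rosa Mbatha's interest in Slate Partners LP, giving 44% + 56% = 100%.
Chain via Orion Shipping BV → Northgate Capital LLC → Harbor Mining NL (R2): 77% × 69% × 86% × 51% = 23.302818% of Clearview Logistics SA.
Chain via Slate Partners LP → Beacon Services GmbH → Copperline Holdings Ltd (R2): 100% × 62% × 77% × 11% = 5.2514% of Clearview Logistics SA.
Aggregating (R3): 23.302818% + 5.2514% = 28.554218%.

28.554218%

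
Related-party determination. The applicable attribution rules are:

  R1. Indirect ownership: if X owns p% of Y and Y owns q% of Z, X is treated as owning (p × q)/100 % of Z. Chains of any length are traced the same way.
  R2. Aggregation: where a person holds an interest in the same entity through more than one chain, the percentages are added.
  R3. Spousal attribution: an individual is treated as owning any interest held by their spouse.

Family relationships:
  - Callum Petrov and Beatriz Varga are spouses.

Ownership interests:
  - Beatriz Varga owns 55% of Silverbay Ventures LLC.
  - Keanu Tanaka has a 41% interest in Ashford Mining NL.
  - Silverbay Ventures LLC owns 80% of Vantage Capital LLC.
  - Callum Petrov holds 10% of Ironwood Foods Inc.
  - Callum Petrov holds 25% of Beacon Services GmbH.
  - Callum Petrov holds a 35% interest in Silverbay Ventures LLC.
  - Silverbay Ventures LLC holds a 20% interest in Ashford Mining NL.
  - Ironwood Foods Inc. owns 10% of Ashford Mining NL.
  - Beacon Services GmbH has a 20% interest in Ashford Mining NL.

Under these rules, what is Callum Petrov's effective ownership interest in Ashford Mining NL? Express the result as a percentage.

24%

By spousal attribution (R3), Callum Petrov is treated as also owning Beatriz Varga's interest in Silverbay Ventures LLC, giving 35% + 55% = 90%.
Chain via Ironwood Foods Inc. (R1): 10% × 10% = 1% of Ashford Mining NL.
Chain via Silverbay Ventures LLC (R1): 90% × 20% = 18% of Ashford Mining NL.
Chain via Beacon Services GmbH (R1): 25% × 20% = 5% of Ashford Mining NL.
Aggregating (R2): 1% + 18% + 5% = 24%.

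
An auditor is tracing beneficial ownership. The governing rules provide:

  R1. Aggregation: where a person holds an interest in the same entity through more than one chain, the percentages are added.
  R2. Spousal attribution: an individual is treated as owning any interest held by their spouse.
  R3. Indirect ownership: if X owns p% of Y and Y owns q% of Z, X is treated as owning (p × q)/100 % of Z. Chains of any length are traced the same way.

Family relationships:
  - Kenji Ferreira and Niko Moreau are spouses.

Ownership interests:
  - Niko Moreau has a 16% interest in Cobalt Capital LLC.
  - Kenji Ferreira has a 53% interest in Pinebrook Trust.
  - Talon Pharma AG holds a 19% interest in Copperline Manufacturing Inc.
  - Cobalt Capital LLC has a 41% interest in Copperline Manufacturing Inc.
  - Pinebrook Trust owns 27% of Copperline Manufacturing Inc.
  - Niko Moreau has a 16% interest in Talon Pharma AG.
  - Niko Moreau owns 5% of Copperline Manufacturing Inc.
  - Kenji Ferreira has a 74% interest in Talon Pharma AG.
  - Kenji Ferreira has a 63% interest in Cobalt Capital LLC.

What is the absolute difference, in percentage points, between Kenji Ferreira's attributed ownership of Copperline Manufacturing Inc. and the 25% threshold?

43.8

By spousal attribution (R2), Kenji Ferreira is treated as also owning Niko Moreau's interest in Talon Pharma AG, giving 74% + 16% = 90%.
By spousal attribution (R2), Kenji Ferreira is treated as also owning Niko Moreau's interest in Cobalt Capital LLC, giving 63% + 16% = 79%.
By spousal attribution (R2), Kenji Ferreira is treated as owning Niko Moreau's 5% interest in Copperline Manufacturing Inc.
Chain via Talon Pharma AG (R3): 90% × 19% = 17.1% of Copperline Manufacturing Inc.
Chain via Cobalt Capital LLC (R3): 79% × 41% = 32.39% of Copperline Manufacturing Inc.
Chain via Pinebrook Trust (R3): 53% × 27% = 14.31% of Copperline Manufacturing Inc.
Direct interest in Copperline Manufacturing Inc: 5%.
Aggregating (R1): 17.1% + 32.39% + 14.31% + 5% = 68.8%.
68.8% exceeds the 25% threshold by 43.8 percentage points.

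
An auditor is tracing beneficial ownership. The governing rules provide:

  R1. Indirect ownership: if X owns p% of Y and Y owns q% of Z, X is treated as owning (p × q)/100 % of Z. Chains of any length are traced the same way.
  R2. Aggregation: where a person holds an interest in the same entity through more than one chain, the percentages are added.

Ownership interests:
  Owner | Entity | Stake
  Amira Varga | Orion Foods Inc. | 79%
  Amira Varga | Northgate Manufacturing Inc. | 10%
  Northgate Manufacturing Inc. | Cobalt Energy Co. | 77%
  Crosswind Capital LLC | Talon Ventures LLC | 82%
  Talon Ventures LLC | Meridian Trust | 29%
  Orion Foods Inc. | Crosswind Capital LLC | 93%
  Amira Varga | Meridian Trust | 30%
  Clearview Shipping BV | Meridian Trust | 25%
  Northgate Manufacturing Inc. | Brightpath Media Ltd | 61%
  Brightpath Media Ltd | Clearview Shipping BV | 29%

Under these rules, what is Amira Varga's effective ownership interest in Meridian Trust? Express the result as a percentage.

47.913416%

Chain via Northgate Manufacturing Inc. → Brightpath Media Ltd → Clearview Shipping BV (R1): 10% × 61% × 29% × 25% = 0.44225% of Meridian Trust.
Chain via Orion Foods Inc. → Crosswind Capital LLC → Talon Ventures LLC (R1): 79% × 93% × 82% × 29% = 17.471166% of Meridian Trust.
Direct interest in Meridian Trust: 30%.
Aggregating (R2): 0.44225% + 17.471166% + 30% = 47.913416%.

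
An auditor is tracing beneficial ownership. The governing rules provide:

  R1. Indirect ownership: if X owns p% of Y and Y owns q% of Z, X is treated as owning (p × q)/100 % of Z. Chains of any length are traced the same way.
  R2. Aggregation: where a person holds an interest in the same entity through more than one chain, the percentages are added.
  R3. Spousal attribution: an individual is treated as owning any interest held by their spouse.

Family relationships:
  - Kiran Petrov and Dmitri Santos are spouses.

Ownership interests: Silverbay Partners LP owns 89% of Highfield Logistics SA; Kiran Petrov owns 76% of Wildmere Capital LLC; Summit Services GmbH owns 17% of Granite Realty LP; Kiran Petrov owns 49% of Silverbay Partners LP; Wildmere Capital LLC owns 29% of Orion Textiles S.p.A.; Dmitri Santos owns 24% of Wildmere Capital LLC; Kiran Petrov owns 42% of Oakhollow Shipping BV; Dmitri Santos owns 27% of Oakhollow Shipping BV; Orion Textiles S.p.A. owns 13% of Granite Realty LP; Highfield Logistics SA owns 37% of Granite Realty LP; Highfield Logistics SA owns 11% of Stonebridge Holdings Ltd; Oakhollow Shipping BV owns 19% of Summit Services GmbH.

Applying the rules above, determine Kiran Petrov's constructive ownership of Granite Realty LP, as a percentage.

By spousal attribution (R3), Kiran Petrov is treated as also owning Dmitri Santos's interest in Wildmere Capital LLC, giving 76% + 24% = 100%.
By spousal attribution (R3), Kiran Petrov is treated as also owning Dmitri Santos's interest in Oakhollow Shipping BV, giving 42% + 27% = 69%.
Chain via Silverbay Partners LP → Highfield Logistics SA (R1): 49% × 89% × 37% = 16.1357% of Granite Realty LP.
Chain via Wildmere Capital LLC → Orion Textiles S.p.A. (R1): 100% × 29% × 13% = 3.77% of Granite Realty LP.
Chain via Oakhollow Shipping BV → Summit Services GmbH (R1): 69% × 19% × 17% = 2.2287% of Granite Realty LP.
Aggregating (R2): 16.1357% + 3.77% + 2.2287% = 22.1344%.

22.1344%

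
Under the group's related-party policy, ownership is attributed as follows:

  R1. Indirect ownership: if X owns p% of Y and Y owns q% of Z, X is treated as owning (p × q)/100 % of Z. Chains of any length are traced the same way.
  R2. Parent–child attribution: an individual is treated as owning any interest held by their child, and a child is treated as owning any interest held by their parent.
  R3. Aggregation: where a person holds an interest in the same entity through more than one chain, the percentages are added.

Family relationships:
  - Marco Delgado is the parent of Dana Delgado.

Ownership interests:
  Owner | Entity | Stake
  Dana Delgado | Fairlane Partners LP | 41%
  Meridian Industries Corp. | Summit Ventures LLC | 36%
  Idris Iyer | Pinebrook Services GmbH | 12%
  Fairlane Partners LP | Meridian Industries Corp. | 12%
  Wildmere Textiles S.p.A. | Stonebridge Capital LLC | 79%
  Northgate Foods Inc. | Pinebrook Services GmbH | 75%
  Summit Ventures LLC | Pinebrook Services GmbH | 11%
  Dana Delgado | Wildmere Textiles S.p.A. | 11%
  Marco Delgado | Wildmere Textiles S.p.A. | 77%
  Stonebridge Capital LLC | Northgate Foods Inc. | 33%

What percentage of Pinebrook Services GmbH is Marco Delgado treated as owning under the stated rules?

17.401032%

By parent–child attribution (R2), Marco Delgado is treated as also owning Dana Delgado's interest in Wildmere Textiles S.p.A, giving 77% + 11% = 88%.
By parent–child attribution (R2), Marco Delgado is treated as owning Dana Delgado's 41% interest in Fairlane Partners LP.
Chain via Wildmere Textiles S.p.A. → Stonebridge Capital LLC → Northgate Foods Inc. (R1): 88% × 79% × 33% × 75% = 17.2062% of Pinebrook Services GmbH.
Chain via Fairlane Partners LP → Meridian Industries Corp. → Summit Ventures LLC (R1): 41% × 12% × 36% × 11% = 0.194832% of Pinebrook Services GmbH.
Aggregating (R3): 17.2062% + 0.194832% = 17.401032%.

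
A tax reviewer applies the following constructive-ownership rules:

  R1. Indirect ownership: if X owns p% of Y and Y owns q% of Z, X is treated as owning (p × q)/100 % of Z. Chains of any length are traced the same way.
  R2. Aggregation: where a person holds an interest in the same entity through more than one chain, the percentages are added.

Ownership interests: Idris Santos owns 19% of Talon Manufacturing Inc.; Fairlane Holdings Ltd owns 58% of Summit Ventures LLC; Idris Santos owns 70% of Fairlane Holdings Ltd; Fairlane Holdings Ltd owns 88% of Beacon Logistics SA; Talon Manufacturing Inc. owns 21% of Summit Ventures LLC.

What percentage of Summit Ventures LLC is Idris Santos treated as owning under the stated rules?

44.59%

Chain via Fairlane Holdings Ltd (R1): 70% × 58% = 40.6% of Summit Ventures LLC.
Chain via Talon Manufacturing Inc. (R1): 19% × 21% = 3.99% of Summit Ventures LLC.
Aggregating (R2): 40.6% + 3.99% = 44.59%.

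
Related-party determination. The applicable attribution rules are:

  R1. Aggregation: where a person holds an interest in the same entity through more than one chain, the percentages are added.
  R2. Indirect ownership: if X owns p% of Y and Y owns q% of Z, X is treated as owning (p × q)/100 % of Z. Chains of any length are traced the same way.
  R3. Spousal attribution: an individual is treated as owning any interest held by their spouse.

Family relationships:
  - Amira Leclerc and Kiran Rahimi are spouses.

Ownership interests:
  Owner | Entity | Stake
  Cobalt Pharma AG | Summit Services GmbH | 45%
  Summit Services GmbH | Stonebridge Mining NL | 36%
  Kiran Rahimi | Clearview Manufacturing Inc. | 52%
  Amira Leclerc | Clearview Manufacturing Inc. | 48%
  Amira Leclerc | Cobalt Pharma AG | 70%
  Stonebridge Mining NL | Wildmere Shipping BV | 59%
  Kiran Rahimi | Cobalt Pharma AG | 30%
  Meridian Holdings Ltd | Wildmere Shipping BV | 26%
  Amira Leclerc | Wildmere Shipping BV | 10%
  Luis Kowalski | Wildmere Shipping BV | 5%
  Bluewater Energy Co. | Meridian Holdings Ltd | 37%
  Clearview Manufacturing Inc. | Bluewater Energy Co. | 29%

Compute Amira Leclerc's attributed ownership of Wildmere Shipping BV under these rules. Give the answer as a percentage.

By spousal attribution (R3), Amira Leclerc is treated as also owning Kiran Rahimi's interest in Clearview Manufacturing Inc, giving 48% + 52% = 100%.
By spousal attribution (R3), Amira Leclerc is treated as also owning Kiran Rahimi's interest in Cobalt Pharma AG, giving 70% + 30% = 100%.
Chain via Clearview Manufacturing Inc. → Bluewater Energy Co. → Meridian Holdings Ltd (R2): 100% × 29% × 37% × 26% = 2.7898% of Wildmere Shipping BV.
Chain via Cobalt Pharma AG → Summit Services GmbH → Stonebridge Mining NL (R2): 100% × 45% × 36% × 59% = 9.558% of Wildmere Shipping BV.
Direct interest in Wildmere Shipping BV: 10%.
Aggregating (R1): 2.7898% + 9.558% + 10% = 22.3478%.

22.3478%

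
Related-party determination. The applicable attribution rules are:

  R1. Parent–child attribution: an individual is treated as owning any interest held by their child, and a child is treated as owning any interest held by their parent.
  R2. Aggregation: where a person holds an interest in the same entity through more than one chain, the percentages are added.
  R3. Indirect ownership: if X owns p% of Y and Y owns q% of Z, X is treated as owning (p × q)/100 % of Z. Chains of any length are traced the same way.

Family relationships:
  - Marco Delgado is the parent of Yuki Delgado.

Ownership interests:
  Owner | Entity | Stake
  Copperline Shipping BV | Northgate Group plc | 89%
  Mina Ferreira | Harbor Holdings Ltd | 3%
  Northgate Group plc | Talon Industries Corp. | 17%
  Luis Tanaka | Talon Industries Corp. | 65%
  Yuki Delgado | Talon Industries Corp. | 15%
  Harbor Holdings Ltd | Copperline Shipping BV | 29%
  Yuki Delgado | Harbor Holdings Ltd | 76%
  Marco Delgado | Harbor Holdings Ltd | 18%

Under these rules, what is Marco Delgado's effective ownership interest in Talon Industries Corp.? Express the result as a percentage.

19.124438%

By parent–child attribution (R1), Marco Delgado is treated as also owning Yuki Delgado's interest in Harbor Holdings Ltd, giving 18% + 76% = 94%.
By parent–child attribution (R1), Marco Delgado is treated as owning Yuki Delgado's 15% interest in Talon Industries Corp.
Chain via Harbor Holdings Ltd → Copperline Shipping BV → Northgate Group plc (R3): 94% × 29% × 89% × 17% = 4.124438% of Talon Industries Corp.
Direct interest in Talon Industries Corp: 15%.
Aggregating (R2): 4.124438% + 15% = 19.124438%.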